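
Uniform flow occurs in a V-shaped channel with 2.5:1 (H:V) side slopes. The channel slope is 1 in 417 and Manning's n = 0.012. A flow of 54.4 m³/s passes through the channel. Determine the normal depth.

Manning's equation rearranged: A R^(2/3) = nQ / (1·√S) = 0.012 × 54.4 / (√0.002398) = 13.33.
Trying y = 2.55 m: A R^(2/3) = 18.19 — high.
Trying y = 1.84 m: A R^(2/3) = 7.62 — low.
Trying y = 2.27 m: A R^(2/3) = 13.34 — ≈ 13.33.

y_n = 2.27 m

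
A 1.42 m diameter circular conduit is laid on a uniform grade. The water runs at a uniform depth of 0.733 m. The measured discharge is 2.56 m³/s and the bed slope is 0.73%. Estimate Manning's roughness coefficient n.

n = 0.014

For a circular section of diameter D = 1.42 m at depth y = 0.733 m, the central angle is θ = 2 arccos(1 − 2y/D) = 3.206 rad. Then A = (D²/8)(θ − sin θ) = 0.8245 m² and P = Dθ/2 = 2.277 m.
Hydraulic radius R = A/P = 0.8245/2.277 = 0.3622 m.
Rearranging Manning's equation: n = (1/Q) A R^(2/3) S^(1/2) = (1/2.56) × 0.8245 × 0.3622^(2/3) × √0.0073 = 0.014.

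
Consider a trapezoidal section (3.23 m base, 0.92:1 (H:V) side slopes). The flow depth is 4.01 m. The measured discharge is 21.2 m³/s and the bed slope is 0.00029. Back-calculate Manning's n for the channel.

With bottom width b = 3.23 m and side slope z = 0.92: A = (b + zy)y = (3.23 + 0.92×4.01)×4.01 = 27.75 m²; P = b + 2y√(1+z²) = 3.23 + 2×4.01×1.359 = 14.13 m.
Hydraulic radius R = A/P = 27.75/14.13 = 1.964 m.
Rearranging Manning's equation: n = (1/Q) A R^(2/3) S^(1/2) = (1/21.2) × 27.75 × 1.964^(2/3) × √0.00029 = 0.035.

n = 0.035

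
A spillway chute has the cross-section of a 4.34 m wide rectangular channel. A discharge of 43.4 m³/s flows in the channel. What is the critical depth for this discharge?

For a rectangular channel, critical depth y_c = (q²/g)^(1/3) where q = Q/b = 43.4/4.34 = 10 m²/s.
So y_c = (10²/9.81)^(1/3) = 2.17 m.

y_c = 2.17 m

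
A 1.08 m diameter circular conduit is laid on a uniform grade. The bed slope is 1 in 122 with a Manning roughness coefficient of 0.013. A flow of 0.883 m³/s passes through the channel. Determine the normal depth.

Manning's equation rearranged: A R^(2/3) = nQ / (1·√S) = 0.013 × 0.883 / (√0.008197) = 0.1268.
At y = 0.525 m: A R^(2/3) = 0.1824 — over.
At y = 0.315 m: A R^(2/3) = 0.07096 — short.
At y = 0.428 m: A R^(2/3) = 0.1268 — close enough.

y_n = 0.428 m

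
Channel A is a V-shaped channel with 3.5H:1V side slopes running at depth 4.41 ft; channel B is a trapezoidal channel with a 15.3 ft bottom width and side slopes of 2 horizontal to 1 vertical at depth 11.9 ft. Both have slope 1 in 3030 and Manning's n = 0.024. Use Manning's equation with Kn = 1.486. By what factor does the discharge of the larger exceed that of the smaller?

14.9

Channel A: For a triangular section with side slope z = 3.5: A = zy² = 3.5×4.41² = 68.07 ft²; P = 2y√(1+z²) = 2×4.41×3.64 = 32.11 ft. Hydraulic radius R = A/P = 68.07/32.11 = 2.12 ft. Q_A = (1.486/0.024)·68.07·2.12^(2/3)·√0.00033 = 126.4 ft³/s.
Channel B: With bottom width b = 15.3 ft and side slope z = 2: A = (b + zy)y = (15.3 + 2×11.9)×11.9 = 465.3 ft²; P = b + 2y√(1+z²) = 15.3 + 2×11.9×2.236 = 68.52 ft. Hydraulic radius R = A/P = 465.3/68.52 = 6.791 ft. Q_B = (1.486/0.024)·465.3·6.791^(2/3)·√0.00033 = 1877 ft³/s.
The larger discharge is 1877 ft³/s and the smaller is 126.4 ft³/s; the ratio is 14.9.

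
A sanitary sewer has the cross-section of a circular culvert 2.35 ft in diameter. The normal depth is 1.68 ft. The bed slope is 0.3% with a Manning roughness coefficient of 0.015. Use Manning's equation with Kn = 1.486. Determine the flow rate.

Q = 14.2 ft³/s

For a circular section of diameter D = 2.35 ft at depth y = 1.68 ft, the central angle is θ = 2 arccos(1 − 2y/D) = 4.03 rad. Then A = (D²/8)(θ − sin θ) = 3.318 ft² and P = Dθ/2 = 4.735 ft.
Hydraulic radius R = A/P = 3.318/4.735 = 0.7006 ft.
Manning's equation: Q = (1.486/n) A R^(2/3) S^(1/2) = (1.486/0.015) × 3.318 × 0.7006^(2/3) × 0.003^(1/2) = 14.2 ft³/s.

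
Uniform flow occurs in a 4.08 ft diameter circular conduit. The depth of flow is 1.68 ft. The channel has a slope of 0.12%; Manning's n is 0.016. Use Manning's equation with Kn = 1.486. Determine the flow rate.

For a circular section of diameter D = 4.08 ft at depth y = 1.68 ft, the central angle is θ = 2 arccos(1 − 2y/D) = 2.787 rad. Then A = (D²/8)(θ − sin θ) = 5.076 ft² and P = Dθ/2 = 5.685 ft.
Hydraulic radius R = A/P = 5.076/5.685 = 0.8928 ft.
Manning's equation: Q = (1.486/n) A R^(2/3) S^(1/2) = (1.486/0.016) × 5.076 × 0.8928^(2/3) × 0.0012^(1/2) = 15.1 ft³/s.

Q = 15.1 ft³/s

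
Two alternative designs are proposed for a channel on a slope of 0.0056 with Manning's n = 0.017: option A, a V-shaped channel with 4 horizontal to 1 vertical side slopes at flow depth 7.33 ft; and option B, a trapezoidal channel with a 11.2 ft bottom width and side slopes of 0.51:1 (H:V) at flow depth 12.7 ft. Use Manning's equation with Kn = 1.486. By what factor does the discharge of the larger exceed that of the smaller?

1.42

Channel A: For a triangular section with side slope z = 4: A = zy² = 4×7.33² = 214.9 ft²; P = 2y√(1+z²) = 2×7.33×4.123 = 60.44 ft. Hydraulic radius R = A/P = 214.9/60.44 = 3.556 ft. Q_A = (1.486/0.017)·214.9·3.556^(2/3)·√0.0056 = 3275 ft³/s.
Channel B: With bottom width b = 11.2 ft and side slope z = 0.51: A = (b + zy)y = (11.2 + 0.51×12.7)×12.7 = 224.5 ft²; P = b + 2y√(1+z²) = 11.2 + 2×12.7×1.123 = 39.71 ft. Hydraulic radius R = A/P = 224.5/39.71 = 5.653 ft. Q_B = (1.486/0.017)·224.5·5.653^(2/3)·√0.0056 = 4660 ft³/s.
The larger discharge is 4660 ft³/s and the smaller is 3275 ft³/s; the ratio is 1.42.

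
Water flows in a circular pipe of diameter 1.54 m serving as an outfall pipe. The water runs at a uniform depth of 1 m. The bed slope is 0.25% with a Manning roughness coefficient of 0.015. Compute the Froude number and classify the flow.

For a circular section of diameter D = 1.54 m at depth y = 1 m, the central angle is θ = 2 arccos(1 − 2y/D) = 3.748 rad. Then A = (D²/8)(θ − sin θ) = 1.28 m² and P = Dθ/2 = 2.886 m.
Hydraulic radius R = A/P = 1.28/2.886 = 0.4436 m.
V = (1/n) R^(2/3) √S = (1/0.015) × 0.4436^(2/3) × √0.0025 = 1.939 m/s. Hydraulic depth D_h = A/T = 1.28/1.47 = 0.8711 m.
Froude number Fr = V/√(g·D_h) = 1.939/√(9.81×0.8711) = 0.663, which is less than 1, so the flow is subcritical.

subcritical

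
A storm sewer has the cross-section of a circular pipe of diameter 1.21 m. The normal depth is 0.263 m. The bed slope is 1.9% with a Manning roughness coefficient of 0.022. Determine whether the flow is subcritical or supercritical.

For a circular section of diameter D = 1.21 m at depth y = 0.263 m, the central angle is θ = 2 arccos(1 − 2y/D) = 1.94 rad. Then A = (D²/8)(θ − sin θ) = 0.1844 m² and P = Dθ/2 = 1.174 m.
Hydraulic radius R = A/P = 0.1844/1.174 = 0.1571 m.
V = (1/n) R^(2/3) √S = (1/0.022) × 0.1571^(2/3) × √0.019 = 1.824 m/s. Hydraulic depth D_h = A/T = 0.1844/0.9981 = 0.1847 m.
Froude number Fr = V/√(g·D_h) = 1.824/√(9.81×0.1847) = 1.36, which is greater than 1, so the flow is supercritical.

supercritical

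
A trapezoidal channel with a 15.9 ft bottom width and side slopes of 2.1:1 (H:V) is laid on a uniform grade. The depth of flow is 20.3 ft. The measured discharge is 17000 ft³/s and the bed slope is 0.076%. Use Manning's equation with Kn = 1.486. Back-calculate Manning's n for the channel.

With bottom width b = 15.9 ft and side slope z = 2.1: A = (b + zy)y = (15.9 + 2.1×20.3)×20.3 = 1188 ft²; P = b + 2y√(1+z²) = 15.9 + 2×20.3×2.326 = 110.3 ft.
Hydraulic radius R = A/P = 1188/110.3 = 10.77 ft.
Rearranging Manning's equation: n = (1.486/Q) A R^(2/3) S^(1/2) = (1.486/17000) × 1188 × 10.77^(2/3) × √0.00076 = 0.014.

n = 0.014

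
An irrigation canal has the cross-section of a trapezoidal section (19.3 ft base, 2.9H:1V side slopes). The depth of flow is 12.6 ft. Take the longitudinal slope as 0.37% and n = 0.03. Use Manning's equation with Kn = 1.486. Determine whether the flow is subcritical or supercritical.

With bottom width b = 19.3 ft and side slope z = 2.9: A = (b + zy)y = (19.3 + 2.9×12.6)×12.6 = 703.6 ft²; P = b + 2y√(1+z²) = 19.3 + 2×12.6×3.068 = 96.6 ft.
Hydraulic radius R = A/P = 703.6/96.6 = 7.283 ft.
V = (1.486/n) R^(2/3) √S = (1.486/0.03) × 7.283^(2/3) × √0.0037 = 11.32 ft/s. Hydraulic depth D_h = A/T = 703.6/92.38 = 7.616 ft.
Froude number Fr = V/√(g·D_h) = 11.32/√(32.2×7.616) = 0.723, which is less than 1, so the flow is subcritical.

subcritical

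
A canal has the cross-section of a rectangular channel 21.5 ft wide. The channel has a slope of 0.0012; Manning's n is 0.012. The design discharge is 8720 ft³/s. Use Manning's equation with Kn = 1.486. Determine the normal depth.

Manning's equation rearranged: A R^(2/3) = nQ / (1.486·√S) = 0.012 × 8720 / (1.486 × √0.0012) = 2033.
Trying y = 29.4 ft: A R^(2/3) = 2501 — over.
Trying y = 18.7 ft: A R^(2/3) = 1447 — short.
Trying y = 24.7 ft: A R^(2/3) = 2033 — ≈ 2033.

y_n = 24.7 ft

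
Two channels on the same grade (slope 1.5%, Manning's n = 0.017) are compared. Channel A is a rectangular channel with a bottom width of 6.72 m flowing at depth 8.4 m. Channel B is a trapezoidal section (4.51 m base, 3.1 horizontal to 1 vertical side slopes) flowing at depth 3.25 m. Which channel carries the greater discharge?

channel A

Channel A: Flow area A = b·y = 6.72 × 8.4 = 56.45 m². Wetted perimeter P = b + 2y = 6.72 + 2×8.4 = 23.52 m. Hydraulic radius R = A/P = 56.45/23.52 = 2.4 m. Q_A = (1/0.017)·56.45·2.4^(2/3)·√0.015 = 729 m³/s.
Channel B: With bottom width b = 4.51 m and side slope z = 3.1: A = (b + zy)y = (4.51 + 3.1×3.25)×3.25 = 47.4 m²; P = b + 2y√(1+z²) = 4.51 + 2×3.25×3.257 = 25.68 m. Hydraulic radius R = A/P = 47.4/25.68 = 1.846 m. Q_B = (1/0.017)·47.4·1.846^(2/3)·√0.015 = 513.8 m³/s.
Q_A = 729 m³/s vs Q_B = 513.8 m³/s, so channel A carries more.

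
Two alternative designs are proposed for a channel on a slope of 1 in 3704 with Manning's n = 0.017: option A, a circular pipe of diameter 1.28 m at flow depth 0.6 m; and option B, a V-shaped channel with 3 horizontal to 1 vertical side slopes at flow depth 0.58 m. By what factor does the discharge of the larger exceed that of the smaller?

1.58

Channel A: For a circular section of diameter D = 1.28 m at depth y = 0.6 m, the central angle is θ = 2 arccos(1 − 2y/D) = 3.017 rad. Then A = (D²/8)(θ − sin θ) = 0.5922 m² and P = Dθ/2 = 1.931 m. Hydraulic radius R = A/P = 0.5922/1.931 = 0.3068 m. Q_A = (1/0.017)·0.5922·0.3068^(2/3)·√0.00027 = 0.2604 m³/s.
Channel B: For a triangular section with side slope z = 3: A = zy² = 3×0.58² = 1.009 m²; P = 2y√(1+z²) = 2×0.58×3.162 = 3.668 m. Hydraulic radius R = A/P = 1.009/3.668 = 0.2751 m. Q_B = (1/0.017)·1.009·0.2751^(2/3)·√0.00027 = 0.4126 m³/s.
The larger discharge is 0.4126 m³/s and the smaller is 0.2604 m³/s; the ratio is 1.58.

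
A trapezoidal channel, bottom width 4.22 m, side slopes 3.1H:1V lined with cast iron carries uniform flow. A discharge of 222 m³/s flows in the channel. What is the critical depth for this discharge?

At critical depth, Q² T / (g A³) = 1, i.e. A³/T = Q²/g = 222²/9.81 = 5024.
At y = 3.06 m: A³/T = 3181 — too small.
At y = 3.75 m: A³/T = 7637 — too large.
At y = 3.4 m: A³/T = 4995 — ≈ 5024.

y_c = 3.4 m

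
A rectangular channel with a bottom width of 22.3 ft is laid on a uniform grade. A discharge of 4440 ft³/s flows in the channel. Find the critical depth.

For a rectangular channel, critical depth y_c = (q²/g)^(1/3) where q = Q/b = 4440/22.3 = 199.1 ft²/s.
So y_c = (199.1²/32.2)^(1/3) = 10.7 ft.

y_c = 10.7 ft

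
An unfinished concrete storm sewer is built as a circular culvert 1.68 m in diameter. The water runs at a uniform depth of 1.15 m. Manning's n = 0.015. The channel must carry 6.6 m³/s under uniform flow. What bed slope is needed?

S = 0.0096

For a circular section of diameter D = 1.68 m at depth y = 1.15 m, the central angle is θ = 2 arccos(1 − 2y/D) = 3.898 rad. Then A = (D²/8)(θ − sin θ) = 1.617 m² and P = Dθ/2 = 3.274 m.
Hydraulic radius R = A/P = 1.617/3.274 = 0.4939 m.
From Manning's equation, S = [nQ / (1 A R^(2/3))]² = [0.015 × 6.6 / (1 × 1.617 × 0.4939^(2/3))]² = 0.0096.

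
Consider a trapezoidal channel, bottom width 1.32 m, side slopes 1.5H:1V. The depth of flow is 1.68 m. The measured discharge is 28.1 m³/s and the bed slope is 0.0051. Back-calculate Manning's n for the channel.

With bottom width b = 1.32 m and side slope z = 1.5: A = (b + zy)y = (1.32 + 1.5×1.68)×1.68 = 6.451 m²; P = b + 2y√(1+z²) = 1.32 + 2×1.68×1.803 = 7.377 m.
Hydraulic radius R = A/P = 6.451/7.377 = 0.8745 m.
Rearranging Manning's equation: n = (1/Q) A R^(2/3) S^(1/2) = (1/28.1) × 6.451 × 0.8745^(2/3) × √0.0051 = 0.015.

n = 0.015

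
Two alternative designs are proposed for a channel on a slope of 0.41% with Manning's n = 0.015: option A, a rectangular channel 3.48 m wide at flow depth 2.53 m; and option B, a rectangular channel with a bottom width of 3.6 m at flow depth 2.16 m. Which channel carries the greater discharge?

channel A

Channel A: Flow area A = b·y = 3.48 × 2.53 = 8.804 m². Wetted perimeter P = b + 2y = 3.48 + 2×2.53 = 8.54 m. Hydraulic radius R = A/P = 8.804/8.54 = 1.031 m. Q_A = (1/0.015)·8.804·1.031^(2/3)·√0.0041 = 38.36 m³/s.
Channel B: Flow area A = b·y = 3.6 × 2.16 = 7.776 m². Wetted perimeter P = b + 2y = 3.6 + 2×2.16 = 7.92 m. Hydraulic radius R = A/P = 7.776/7.92 = 0.9818 m. Q_B = (1/0.015)·7.776·0.9818^(2/3)·√0.0041 = 32.79 m³/s.
Q_A = 38.36 m³/s vs Q_B = 32.79 m³/s, so channel A carries more.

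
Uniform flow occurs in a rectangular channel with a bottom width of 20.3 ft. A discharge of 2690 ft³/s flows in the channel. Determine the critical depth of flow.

For a rectangular channel, critical depth y_c = (q²/g)^(1/3) where q = Q/b = 2690/20.3 = 132.5 ft²/s.
So y_c = (132.5²/32.2)^(1/3) = 8.17 ft.

y_c = 8.17 ft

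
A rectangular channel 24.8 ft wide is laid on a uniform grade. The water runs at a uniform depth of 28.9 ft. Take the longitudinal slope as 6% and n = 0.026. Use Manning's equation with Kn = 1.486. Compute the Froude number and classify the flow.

Flow area A = b·y = 24.8 × 28.9 = 716.7 ft². Wetted perimeter P = b + 2y = 24.8 + 2×28.9 = 82.6 ft.
Hydraulic radius R = A/P = 716.7/82.6 = 8.677 ft.
V = (1.486/n) R^(2/3) √S = (1.486/0.026) × 8.677^(2/3) × √0.06 = 59.12 ft/s. Hydraulic depth D_h = A/T = 716.7/24.8 = 28.9 ft.
Froude number Fr = V/√(g·D_h) = 59.12/√(32.2×28.9) = 1.94, which is greater than 1, so the flow is supercritical.

supercritical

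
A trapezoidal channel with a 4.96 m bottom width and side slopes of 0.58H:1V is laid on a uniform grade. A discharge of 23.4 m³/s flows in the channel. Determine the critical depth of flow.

At critical depth, Q² T / (g A³) = 1, i.e. A³/T = Q²/g = 23.4²/9.81 = 55.82.
At y = 0.972 m: A³/T = 25.43 — too small.
At y = 1.55 m: A³/T = 110.8 — too large.
At y = 1.25 m: A³/T = 55.98 — matches.

y_c = 1.25 m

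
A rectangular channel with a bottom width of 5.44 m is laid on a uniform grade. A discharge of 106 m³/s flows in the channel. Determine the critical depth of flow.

y_c = 3.38 m

For a rectangular channel, critical depth y_c = (q²/g)^(1/3) where q = Q/b = 106/5.44 = 19.49 m²/s.
So y_c = (19.49²/9.81)^(1/3) = 3.38 m.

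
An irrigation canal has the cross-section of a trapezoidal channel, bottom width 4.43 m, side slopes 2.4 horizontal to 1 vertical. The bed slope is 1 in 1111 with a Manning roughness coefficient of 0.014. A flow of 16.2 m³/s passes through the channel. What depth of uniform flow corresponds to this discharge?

y_n = 1.19 m

Manning's equation rearranged: A R^(2/3) = nQ / (1·√S) = 0.014 × 16.2 / (√0.0009001) = 7.56.
Trying y = 1.38 m: A R^(2/3) = 10.11 — over.
Trying y = 0.811 m: A R^(2/3) = 3.671 — short.
Trying y = 1.19 m: A R^(2/3) = 7.575 — close enough.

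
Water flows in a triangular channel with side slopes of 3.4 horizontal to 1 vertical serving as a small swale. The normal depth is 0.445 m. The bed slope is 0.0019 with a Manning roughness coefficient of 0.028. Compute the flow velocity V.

For a triangular section with side slope z = 3.4: A = zy² = 3.4×0.445² = 0.6733 m²; P = 2y√(1+z²) = 2×0.445×3.544 = 3.154 m.
Hydraulic radius R = A/P = 0.6733/3.154 = 0.2135 m.
From Manning's equation, V = (1/n) R^(2/3) S^(1/2) = (1/0.028) × 0.2135^(2/3) × 0.0019^(1/2) = 0.556 m/s.

V = 0.556 m/s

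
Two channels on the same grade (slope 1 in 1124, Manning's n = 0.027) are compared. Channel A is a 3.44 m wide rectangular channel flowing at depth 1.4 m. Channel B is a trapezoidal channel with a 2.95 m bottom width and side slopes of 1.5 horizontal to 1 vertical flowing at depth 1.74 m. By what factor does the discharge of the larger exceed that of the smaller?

Channel A: Flow area A = b·y = 3.44 × 1.4 = 4.816 m². Wetted perimeter P = b + 2y = 3.44 + 2×1.4 = 6.24 m. Hydraulic radius R = A/P = 4.816/6.24 = 0.7718 m. Q_A = (1/0.027)·4.816·0.7718^(2/3)·√0.0008897 = 4.477 m³/s.
Channel B: With bottom width b = 2.95 m and side slope z = 1.5: A = (b + zy)y = (2.95 + 1.5×1.74)×1.74 = 9.674 m²; P = b + 2y√(1+z²) = 2.95 + 2×1.74×1.803 = 9.224 m. Hydraulic radius R = A/P = 9.674/9.224 = 1.049 m. Q_B = (1/0.027)·9.674·1.049^(2/3)·√0.0008897 = 11.03 m³/s.
The larger discharge is 11.03 m³/s and the smaller is 4.477 m³/s; the ratio is 2.46.

2.46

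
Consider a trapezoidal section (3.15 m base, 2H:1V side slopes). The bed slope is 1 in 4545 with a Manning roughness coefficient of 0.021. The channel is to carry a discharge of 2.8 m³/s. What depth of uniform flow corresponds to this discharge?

y_n = 1 m

Manning's equation rearranged: A R^(2/3) = nQ / (1·√S) = 0.021 × 2.8 / (√0.00022) = 3.964.
Trying y = 0.753 m: A R^(2/3) = 2.319 — low.
Trying y = 1.2 m: A R^(2/3) = 5.653 — high.
Trying y = 1 m: A R^(2/3) = 3.965 — ≈ 3.964.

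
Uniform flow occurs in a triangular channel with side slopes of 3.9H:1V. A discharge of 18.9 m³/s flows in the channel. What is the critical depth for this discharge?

At critical depth, Q² T / (g A³) = 1, i.e. A³/T = Q²/g = 18.9²/9.81 = 36.41.
Trying y = 1.72 m: A³/T = 114.5 — too large.
Trying y = 1.16 m: A³/T = 15.97 — too small.
Trying y = 1.37 m: A³/T = 36.7 — close enough.

y_c = 1.37 m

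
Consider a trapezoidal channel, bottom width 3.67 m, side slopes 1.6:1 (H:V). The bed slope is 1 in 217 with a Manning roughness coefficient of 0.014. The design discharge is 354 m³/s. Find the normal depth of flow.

Manning's equation rearranged: A R^(2/3) = nQ / (1·√S) = 0.014 × 354 / (√0.004608) = 73.01.
Trying y = 5.01 m: A R^(2/3) = 110.5 — too large.
Trying y = 3.36 m: A R^(2/3) = 45.95 — too small.
Trying y = 4.16 m: A R^(2/3) = 73.06 — matches.

y_n = 4.16 m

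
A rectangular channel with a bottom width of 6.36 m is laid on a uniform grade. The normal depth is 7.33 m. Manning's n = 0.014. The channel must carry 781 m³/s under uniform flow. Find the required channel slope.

Flow area A = b·y = 6.36 × 7.33 = 46.62 m². Wetted perimeter P = b + 2y = 6.36 + 2×7.33 = 21.02 m.
Hydraulic radius R = A/P = 46.62/21.02 = 2.218 m.
From Manning's equation, S = [nQ / (1 A R^(2/3))]² = [0.014 × 781 / (1 × 46.62 × 2.218^(2/3))]² = 0.019.

S = 0.019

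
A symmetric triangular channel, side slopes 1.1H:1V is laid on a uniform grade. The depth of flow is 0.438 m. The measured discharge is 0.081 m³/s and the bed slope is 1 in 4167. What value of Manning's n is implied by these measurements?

For a triangular section with side slope z = 1.1: A = zy² = 1.1×0.438² = 0.211 m²; P = 2y√(1+z²) = 2×0.438×1.487 = 1.302 m.
Hydraulic radius R = A/P = 0.211/1.302 = 0.162 m.
Rearranging Manning's equation: n = (1/Q) A R^(2/3) S^(1/2) = (1/0.081) × 0.211 × 0.162^(2/3) × √0.00024 = 0.012.

n = 0.012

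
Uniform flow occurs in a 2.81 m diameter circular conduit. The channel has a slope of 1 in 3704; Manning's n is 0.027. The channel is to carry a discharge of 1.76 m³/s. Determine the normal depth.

Manning's equation rearranged: A R^(2/3) = nQ / (1·√S) = 0.027 × 1.76 / (√0.00027) = 2.892.
Trying y = 1.06 m: A R^(2/3) = 1.482 — low.
Trying y = 1.55 m: A R^(2/3) = 2.884 — close enough.

y_n = 1.55 m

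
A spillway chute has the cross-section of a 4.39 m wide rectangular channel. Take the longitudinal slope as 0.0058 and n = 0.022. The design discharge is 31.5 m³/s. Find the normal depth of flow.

y_n = 2.01 m

Manning's equation rearranged: A R^(2/3) = nQ / (1·√S) = 0.022 × 31.5 / (√0.0058) = 9.1.
Try y = 2.43 m: A R^(2/3) = 11.73 — too large.
Try y = 1.44 m: A R^(2/3) = 5.759 — too small.
Try y = 2.01 m: A R^(2/3) = 9.111 — matches.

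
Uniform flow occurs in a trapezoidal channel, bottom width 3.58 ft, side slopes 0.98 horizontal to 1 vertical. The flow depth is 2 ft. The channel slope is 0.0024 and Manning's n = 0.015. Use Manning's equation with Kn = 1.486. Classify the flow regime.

With bottom width b = 3.58 ft and side slope z = 0.98: A = (b + zy)y = (3.58 + 0.98×2)×2 = 11.08 ft²; P = b + 2y√(1+z²) = 3.58 + 2×2×1.4 = 9.181 ft.
Hydraulic radius R = A/P = 11.08/9.181 = 1.207 ft.
V = (1.486/n) R^(2/3) √S = (1.486/0.015) × 1.207^(2/3) × √0.0024 = 5.501 ft/s. Hydraulic depth D_h = A/T = 11.08/7.5 = 1.477 ft.
Froude number Fr = V/√(g·D_h) = 5.501/√(32.2×1.477) = 0.798, which is less than 1, so the flow is subcritical.

subcritical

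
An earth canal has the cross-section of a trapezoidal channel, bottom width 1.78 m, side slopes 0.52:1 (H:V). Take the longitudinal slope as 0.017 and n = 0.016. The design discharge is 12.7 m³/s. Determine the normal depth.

Manning's equation rearranged: A R^(2/3) = nQ / (1·√S) = 0.016 × 12.7 / (√0.017) = 1.558.
At y = 1.21 m: A R^(2/3) = 2.18 — over.
At y = 0.891 m: A R^(2/3) = 1.305 — short.
At y = 0.991 m: A R^(2/3) = 1.558 — matches.

y_n = 0.991 m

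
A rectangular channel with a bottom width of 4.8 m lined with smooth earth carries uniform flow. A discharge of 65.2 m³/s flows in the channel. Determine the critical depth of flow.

For a rectangular channel, critical depth y_c = (q²/g)^(1/3) where q = Q/b = 65.2/4.8 = 13.58 m²/s.
So y_c = (13.58²/9.81)^(1/3) = 2.66 m.

y_c = 2.66 m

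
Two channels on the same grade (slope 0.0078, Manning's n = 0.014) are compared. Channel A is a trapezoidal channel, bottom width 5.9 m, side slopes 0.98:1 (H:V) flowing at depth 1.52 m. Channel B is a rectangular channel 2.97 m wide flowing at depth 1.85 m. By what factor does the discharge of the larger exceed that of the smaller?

2.49

Channel A: With bottom width b = 5.9 m and side slope z = 0.98: A = (b + zy)y = (5.9 + 0.98×1.52)×1.52 = 11.23 m²; P = b + 2y√(1+z²) = 5.9 + 2×1.52×1.4 = 10.16 m. Hydraulic radius R = A/P = 11.23/10.16 = 1.106 m. Q_A = (1/0.014)·11.23·1.106^(2/3)·√0.0078 = 75.78 m³/s.
Channel B: Flow area A = b·y = 2.97 × 1.85 = 5.495 m². Wetted perimeter P = b + 2y = 2.97 + 2×1.85 = 6.67 m. Hydraulic radius R = A/P = 5.495/6.67 = 0.8238 m. Q_B = (1/0.014)·5.495·0.8238^(2/3)·√0.0078 = 30.46 m³/s.
The larger discharge is 75.78 m³/s and the smaller is 30.46 m³/s; the ratio is 2.49.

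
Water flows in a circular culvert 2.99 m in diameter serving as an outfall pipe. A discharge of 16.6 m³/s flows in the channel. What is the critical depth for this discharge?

At critical depth, Q² T / (g A³) = 1, i.e. A³/T = Q²/g = 16.6²/9.81 = 28.09.
Try y = 1.47 m: A³/T = 13.57 — short.
Try y = 2.07 m: A³/T = 50.55 — over.
Try y = 1.78 m: A³/T = 28.19 — ≈ 28.09.

y_c = 1.78 m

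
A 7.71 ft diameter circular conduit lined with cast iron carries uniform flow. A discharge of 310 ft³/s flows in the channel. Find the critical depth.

At critical depth, Q² T / (g A³) = 1, i.e. A³/T = Q²/g = 310²/32.2 = 2984.
Try y = 5.56 ft: A³/T = 6774 — too large.
Try y = 3.89 ft: A³/T = 1708 — too small.
Try y = 4.5 ft: A³/T = 2980 — close enough.

y_c = 4.5 ft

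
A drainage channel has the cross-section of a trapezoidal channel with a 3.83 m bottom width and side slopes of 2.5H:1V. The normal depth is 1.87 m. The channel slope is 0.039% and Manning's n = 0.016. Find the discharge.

Q = 21.5 m³/s

With bottom width b = 3.83 m and side slope z = 2.5: A = (b + zy)y = (3.83 + 2.5×1.87)×1.87 = 15.9 m²; P = b + 2y√(1+z²) = 3.83 + 2×1.87×2.693 = 13.9 m.
Hydraulic radius R = A/P = 15.9/13.9 = 1.144 m.
Manning's equation: Q = (1/n) A R^(2/3) S^(1/2) = (1/0.016) × 15.9 × 1.144^(2/3) × 0.00039^(1/2) = 21.5 m³/s.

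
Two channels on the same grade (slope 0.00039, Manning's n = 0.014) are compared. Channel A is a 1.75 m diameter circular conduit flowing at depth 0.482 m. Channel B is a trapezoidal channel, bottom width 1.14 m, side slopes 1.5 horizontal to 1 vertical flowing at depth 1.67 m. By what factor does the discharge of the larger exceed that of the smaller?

23.8

Channel A: For a circular section of diameter D = 1.75 m at depth y = 0.482 m, the central angle is θ = 2 arccos(1 − 2y/D) = 2.21 rad. Then A = (D²/8)(θ − sin θ) = 0.5388 m² and P = Dθ/2 = 1.934 m. Hydraulic radius R = A/P = 0.5388/1.934 = 0.2786 m. Q_A = (1/0.014)·0.5388·0.2786^(2/3)·√0.00039 = 0.3242 m³/s.
Channel B: With bottom width b = 1.14 m and side slope z = 1.5: A = (b + zy)y = (1.14 + 1.5×1.67)×1.67 = 6.087 m²; P = b + 2y√(1+z²) = 1.14 + 2×1.67×1.803 = 7.161 m. Hydraulic radius R = A/P = 6.087/7.161 = 0.85 m. Q_B = (1/0.014)·6.087·0.85^(2/3)·√0.00039 = 7.705 m³/s.
The larger discharge is 7.705 m³/s and the smaller is 0.3242 m³/s; the ratio is 23.8.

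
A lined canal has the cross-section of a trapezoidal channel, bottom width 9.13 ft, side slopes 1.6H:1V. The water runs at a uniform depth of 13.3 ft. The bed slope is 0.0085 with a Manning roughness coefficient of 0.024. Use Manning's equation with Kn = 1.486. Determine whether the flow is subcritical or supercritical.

supercritical

With bottom width b = 9.13 ft and side slope z = 1.6: A = (b + zy)y = (9.13 + 1.6×13.3)×13.3 = 404.5 ft²; P = b + 2y√(1+z²) = 9.13 + 2×13.3×1.887 = 59.32 ft.
Hydraulic radius R = A/P = 404.5/59.32 = 6.818 ft.
V = (1.486/n) R^(2/3) √S = (1.486/0.024) × 6.818^(2/3) × √0.0085 = 20.53 ft/s. Hydraulic depth D_h = A/T = 404.5/51.69 = 7.825 ft.
Froude number Fr = V/√(g·D_h) = 20.53/√(32.2×7.825) = 1.29, which is greater than 1, so the flow is supercritical.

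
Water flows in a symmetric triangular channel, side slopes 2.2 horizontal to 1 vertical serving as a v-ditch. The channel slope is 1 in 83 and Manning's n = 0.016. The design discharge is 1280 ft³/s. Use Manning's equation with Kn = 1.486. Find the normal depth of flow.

Manning's equation rearranged: A R^(2/3) = nQ / (1.486·√S) = 0.016 × 1280 / (1.486 × √0.01205) = 125.6.
Trying y = 6.62 ft: A R^(2/3) = 201.1 — high.
Trying y = 4.38 ft: A R^(2/3) = 66.86 — low.
Trying y = 5.55 ft: A R^(2/3) = 125.7 — matches.

y_n = 5.55 ft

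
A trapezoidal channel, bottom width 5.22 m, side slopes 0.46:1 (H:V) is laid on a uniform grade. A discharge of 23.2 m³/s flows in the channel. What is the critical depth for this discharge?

y_c = 1.22 m

At critical depth, Q² T / (g A³) = 1, i.e. A³/T = Q²/g = 23.2²/9.81 = 54.87.
Trying y = 0.912 m: A³/T = 22.45 — too small.
Trying y = 1.38 m: A³/T = 81.27 — too large.
Trying y = 1.22 m: A³/T = 55.32 — close enough.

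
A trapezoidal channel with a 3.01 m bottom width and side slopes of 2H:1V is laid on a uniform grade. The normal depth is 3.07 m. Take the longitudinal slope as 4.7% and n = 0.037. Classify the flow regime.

With bottom width b = 3.01 m and side slope z = 2: A = (b + zy)y = (3.01 + 2×3.07)×3.07 = 28.09 m²; P = b + 2y√(1+z²) = 3.01 + 2×3.07×2.236 = 16.74 m.
Hydraulic radius R = A/P = 28.09/16.74 = 1.678 m.
V = (1/n) R^(2/3) √S = (1/0.037) × 1.678^(2/3) × √0.047 = 8.274 m/s. Hydraulic depth D_h = A/T = 28.09/15.29 = 1.837 m.
Froude number Fr = V/√(g·D_h) = 8.274/√(9.81×1.837) = 1.95, which is greater than 1, so the flow is supercritical.

supercritical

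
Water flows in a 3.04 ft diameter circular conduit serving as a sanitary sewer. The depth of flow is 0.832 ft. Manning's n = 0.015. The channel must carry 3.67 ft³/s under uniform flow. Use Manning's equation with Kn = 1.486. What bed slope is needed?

For a circular section of diameter D = 3.04 ft at depth y = 0.832 ft, the central angle is θ = 2 arccos(1 − 2y/D) = 2.202 rad. Then A = (D²/8)(θ − sin θ) = 1.611 ft² and P = Dθ/2 = 3.347 ft.
Hydraulic radius R = A/P = 1.611/3.347 = 0.4814 ft.
From Manning's equation, S = [nQ / (1.486 A R^(2/3))]² = [0.015 × 3.67 / (1.486 × 1.611 × 0.4814^(2/3))]² = 0.0014.

S = 0.0014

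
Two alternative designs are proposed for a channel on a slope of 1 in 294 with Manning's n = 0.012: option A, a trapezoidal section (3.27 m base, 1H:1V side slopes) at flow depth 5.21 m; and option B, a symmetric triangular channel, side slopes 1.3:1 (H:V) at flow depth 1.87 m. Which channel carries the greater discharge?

channel A

Channel A: With bottom width b = 3.27 m and side slope z = 1: A = (b + zy)y = (3.27 + 1×5.21)×5.21 = 44.18 m²; P = b + 2y√(1+z²) = 3.27 + 2×5.21×1.414 = 18.01 m. Hydraulic radius R = A/P = 44.18/18.01 = 2.454 m. Q_A = (1/0.012)·44.18·2.454^(2/3)·√0.003401 = 390.6 m³/s.
Channel B: For a triangular section with side slope z = 1.3: A = zy² = 1.3×1.87² = 4.546 m²; P = 2y√(1+z²) = 2×1.87×1.64 = 6.134 m. Hydraulic radius R = A/P = 4.546/6.134 = 0.7411 m. Q_B = (1/0.012)·4.546·0.7411^(2/3)·√0.003401 = 18.09 m³/s.
Q_A = 390.6 m³/s vs Q_B = 18.09 m³/s, so channel A carries more.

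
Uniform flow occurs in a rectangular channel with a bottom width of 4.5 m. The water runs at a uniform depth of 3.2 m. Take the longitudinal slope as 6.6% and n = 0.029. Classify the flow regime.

Flow area A = b·y = 4.5 × 3.2 = 14.4 m². Wetted perimeter P = b + 2y = 4.5 + 2×3.2 = 10.9 m.
Hydraulic radius R = A/P = 14.4/10.9 = 1.321 m.
V = (1/n) R^(2/3) √S = (1/0.029) × 1.321^(2/3) × √0.066 = 10.67 m/s. Hydraulic depth D_h = A/T = 14.4/4.5 = 3.2 m.
Froude number Fr = V/√(g·D_h) = 10.67/√(9.81×3.2) = 1.9, which is greater than 1, so the flow is supercritical.

supercritical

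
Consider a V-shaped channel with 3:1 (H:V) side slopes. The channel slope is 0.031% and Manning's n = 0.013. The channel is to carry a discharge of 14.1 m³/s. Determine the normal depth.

Manning's equation rearranged: A R^(2/3) = nQ / (1·√S) = 0.013 × 14.1 / (√0.00031) = 10.41.
At y = 2.26 m: A R^(2/3) = 16.05 — too large.
At y = 1.68 m: A R^(2/3) = 7.278 — too small.
At y = 1.92 m: A R^(2/3) = 10.39 — ≈ 10.41.

y_n = 1.92 m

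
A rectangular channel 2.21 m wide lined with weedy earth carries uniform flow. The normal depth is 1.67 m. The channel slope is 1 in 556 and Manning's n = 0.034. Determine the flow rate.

Flow area A = b·y = 2.21 × 1.67 = 3.691 m². Wetted perimeter P = b + 2y = 2.21 + 2×1.67 = 5.55 m.
Hydraulic radius R = A/P = 3.691/5.55 = 0.665 m.
Manning's equation: Q = (1/n) A R^(2/3) S^(1/2) = (1/0.034) × 3.691 × 0.665^(2/3) × 0.001799^(1/2) = 3.51 m³/s.

Q = 3.51 m³/s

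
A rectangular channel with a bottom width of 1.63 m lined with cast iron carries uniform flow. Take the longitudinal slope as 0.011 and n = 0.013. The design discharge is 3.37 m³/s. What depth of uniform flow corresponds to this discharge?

Manning's equation rearranged: A R^(2/3) = nQ / (1·√S) = 0.013 × 3.37 / (√0.011) = 0.4177.
Try y = 0.689 m: A R^(2/3) = 0.5823 — high.
Try y = 0.483 m: A R^(2/3) = 0.3554 — low.
Try y = 0.542 m: A R^(2/3) = 0.4181 — matches.

y_n = 0.542 m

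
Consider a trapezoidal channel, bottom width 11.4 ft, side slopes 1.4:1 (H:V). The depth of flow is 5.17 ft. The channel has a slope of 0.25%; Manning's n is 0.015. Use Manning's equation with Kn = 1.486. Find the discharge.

With bottom width b = 11.4 ft and side slope z = 1.4: A = (b + zy)y = (11.4 + 1.4×5.17)×5.17 = 96.36 ft²; P = b + 2y√(1+z²) = 11.4 + 2×5.17×1.72 = 29.19 ft.
Hydraulic radius R = A/P = 96.36/29.19 = 3.301 ft.
Manning's equation: Q = (1.486/n) A R^(2/3) S^(1/2) = (1.486/0.015) × 96.36 × 3.301^(2/3) × 0.0025^(1/2) = 1060 ft³/s.

Q = 1060 ft³/s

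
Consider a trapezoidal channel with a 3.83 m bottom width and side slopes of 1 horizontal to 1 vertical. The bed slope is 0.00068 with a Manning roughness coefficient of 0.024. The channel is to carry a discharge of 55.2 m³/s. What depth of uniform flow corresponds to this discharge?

Manning's equation rearranged: A R^(2/3) = nQ / (1·√S) = 0.024 × 55.2 / (√0.00068) = 50.8.
At y = 3.07 m: A R^(2/3) = 30.09 — short.
At y = 4 m: A R^(2/3) = 50.84 — close enough.

y_n = 4 m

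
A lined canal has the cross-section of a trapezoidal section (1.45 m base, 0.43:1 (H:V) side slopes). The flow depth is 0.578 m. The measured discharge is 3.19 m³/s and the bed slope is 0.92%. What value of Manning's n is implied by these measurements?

With bottom width b = 1.45 m and side slope z = 0.43: A = (b + zy)y = (1.45 + 0.43×0.578)×0.578 = 0.9818 m²; P = b + 2y√(1+z²) = 1.45 + 2×0.578×1.089 = 2.708 m.
Hydraulic radius R = A/P = 0.9818/2.708 = 0.3625 m.
Rearranging Manning's equation: n = (1/Q) A R^(2/3) S^(1/2) = (1/3.19) × 0.9818 × 0.3625^(2/3) × √0.0092 = 0.015.

n = 0.015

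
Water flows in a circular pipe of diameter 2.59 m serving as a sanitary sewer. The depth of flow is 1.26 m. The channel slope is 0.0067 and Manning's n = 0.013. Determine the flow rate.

For a circular section of diameter D = 2.59 m at depth y = 1.26 m, the central angle is θ = 2 arccos(1 − 2y/D) = 3.088 rad. Then A = (D²/8)(θ − sin θ) = 2.544 m² and P = Dθ/2 = 3.998 m.
Hydraulic radius R = A/P = 2.544/3.998 = 0.6362 m.
Manning's equation: Q = (1/n) A R^(2/3) S^(1/2) = (1/0.013) × 2.544 × 0.6362^(2/3) × 0.0067^(1/2) = 11.8 m³/s.

Q = 11.8 m³/s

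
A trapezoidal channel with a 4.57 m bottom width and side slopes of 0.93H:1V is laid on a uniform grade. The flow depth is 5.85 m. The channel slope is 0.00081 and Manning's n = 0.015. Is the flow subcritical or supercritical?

With bottom width b = 4.57 m and side slope z = 0.93: A = (b + zy)y = (4.57 + 0.93×5.85)×5.85 = 58.56 m²; P = b + 2y√(1+z²) = 4.57 + 2×5.85×1.366 = 20.55 m.
Hydraulic radius R = A/P = 58.56/20.55 = 2.85 m.
V = (1/n) R^(2/3) √S = (1/0.015) × 2.85^(2/3) × √0.00081 = 3.814 m/s. Hydraulic depth D_h = A/T = 58.56/15.45 = 3.79 m.
Froude number Fr = V/√(g·D_h) = 3.814/√(9.81×3.79) = 0.625, which is less than 1, so the flow is subcritical.

subcritical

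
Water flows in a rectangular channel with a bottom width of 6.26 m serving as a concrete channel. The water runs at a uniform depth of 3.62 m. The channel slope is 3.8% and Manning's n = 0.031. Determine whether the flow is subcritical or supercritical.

supercritical

Flow area A = b·y = 6.26 × 3.62 = 22.66 m². Wetted perimeter P = b + 2y = 6.26 + 2×3.62 = 13.5 m.
Hydraulic radius R = A/P = 22.66/13.5 = 1.679 m.
V = (1/n) R^(2/3) √S = (1/0.031) × 1.679^(2/3) × √0.038 = 8.882 m/s. Hydraulic depth D_h = A/T = 22.66/6.26 = 3.62 m.
Froude number Fr = V/√(g·D_h) = 8.882/√(9.81×3.62) = 1.49, which is greater than 1, so the flow is supercritical.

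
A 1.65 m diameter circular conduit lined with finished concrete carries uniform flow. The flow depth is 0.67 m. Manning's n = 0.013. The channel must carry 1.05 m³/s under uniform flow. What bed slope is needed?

For a circular section of diameter D = 1.65 m at depth y = 0.67 m, the central angle is θ = 2 arccos(1 − 2y/D) = 2.764 rad. Then A = (D²/8)(θ − sin θ) = 0.8149 m² and P = Dθ/2 = 2.28 m.
Hydraulic radius R = A/P = 0.8149/2.28 = 0.3574 m.
From Manning's equation, S = [nQ / (1 A R^(2/3))]² = [0.013 × 1.05 / (1 × 0.8149 × 0.3574^(2/3))]² = 0.00111.

S = 0.00111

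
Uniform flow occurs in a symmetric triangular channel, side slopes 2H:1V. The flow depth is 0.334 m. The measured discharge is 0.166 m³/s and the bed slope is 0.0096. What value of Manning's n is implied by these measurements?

For a triangular section with side slope z = 2: A = zy² = 2×0.334² = 0.2231 m²; P = 2y√(1+z²) = 2×0.334×2.236 = 1.494 m.
Hydraulic radius R = A/P = 0.2231/1.494 = 0.1494 m.
Rearranging Manning's equation: n = (1/Q) A R^(2/3) S^(1/2) = (1/0.166) × 0.2231 × 0.1494^(2/3) × √0.0096 = 0.0371.

n = 0.0371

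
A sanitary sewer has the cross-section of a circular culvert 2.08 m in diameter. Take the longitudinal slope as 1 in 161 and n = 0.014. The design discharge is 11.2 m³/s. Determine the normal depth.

Manning's equation rearranged: A R^(2/3) = nQ / (1·√S) = 0.014 × 11.2 / (√0.006211) = 1.99.
Trying y = 1.71 m: A R^(2/3) = 2.203 — over.
Trying y = 1.23 m: A R^(2/3) = 1.444 — short.
Trying y = 1.55 m: A R^(2/3) = 1.989 — ≈ 1.99.

y_n = 1.55 m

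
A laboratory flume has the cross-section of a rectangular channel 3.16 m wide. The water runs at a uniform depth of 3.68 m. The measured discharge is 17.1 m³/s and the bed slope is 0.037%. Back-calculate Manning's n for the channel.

Flow area A = b·y = 3.16 × 3.68 = 11.63 m². Wetted perimeter P = b + 2y = 3.16 + 2×3.68 = 10.52 m.
Hydraulic radius R = A/P = 11.63/10.52 = 1.105 m.
Rearranging Manning's equation: n = (1/Q) A R^(2/3) S^(1/2) = (1/17.1) × 11.63 × 1.105^(2/3) × √0.00037 = 0.014.

n = 0.014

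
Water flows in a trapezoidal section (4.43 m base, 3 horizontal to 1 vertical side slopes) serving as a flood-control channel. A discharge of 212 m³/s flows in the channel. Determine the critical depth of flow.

At critical depth, Q² T / (g A³) = 1, i.e. A³/T = Q²/g = 212²/9.81 = 4581.
Trying y = 4.19 m: A³/T = 12220 — too large.
Trying y = 2.52 m: A³/T = 1411 — too small.
Trying y = 3.34 m: A³/T = 4594 — ≈ 4581.

y_c = 3.34 m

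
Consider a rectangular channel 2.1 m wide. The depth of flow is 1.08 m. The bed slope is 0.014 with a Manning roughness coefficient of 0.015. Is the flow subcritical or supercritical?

Flow area A = b·y = 2.1 × 1.08 = 2.268 m². Wetted perimeter P = b + 2y = 2.1 + 2×1.08 = 4.26 m.
Hydraulic radius R = A/P = 2.268/4.26 = 0.5324 m.
V = (1/n) R^(2/3) √S = (1/0.015) × 0.5324^(2/3) × √0.014 = 5.182 m/s. Hydraulic depth D_h = A/T = 2.268/2.1 = 1.08 m.
Froude number Fr = V/√(g·D_h) = 5.182/√(9.81×1.08) = 1.59, which is greater than 1, so the flow is supercritical.

supercritical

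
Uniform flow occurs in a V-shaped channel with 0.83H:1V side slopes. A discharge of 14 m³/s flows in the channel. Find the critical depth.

At critical depth, Q² T / (g A³) = 1, i.e. A³/T = Q²/g = 14²/9.81 = 19.98.
Trying y = 2.84 m: A³/T = 63.64 — too large.
Trying y = 1.86 m: A³/T = 7.668 — too small.
Trying y = 2.25 m: A³/T = 19.86 — close enough.

y_c = 2.25 m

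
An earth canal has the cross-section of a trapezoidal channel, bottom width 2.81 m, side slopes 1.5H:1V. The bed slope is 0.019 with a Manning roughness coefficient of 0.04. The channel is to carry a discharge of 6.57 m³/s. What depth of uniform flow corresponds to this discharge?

y_n = 0.742 m

Manning's equation rearranged: A R^(2/3) = nQ / (1·√S) = 0.04 × 6.57 / (√0.019) = 1.907.
At y = 0.918 m: A R^(2/3) = 2.819 — over.
At y = 0.655 m: A R^(2/3) = 1.524 — short.
At y = 0.742 m: A R^(2/3) = 1.908 — close enough.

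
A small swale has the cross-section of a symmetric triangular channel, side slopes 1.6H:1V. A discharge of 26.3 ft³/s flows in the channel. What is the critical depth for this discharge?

At critical depth, Q² T / (g A³) = 1, i.e. A³/T = Q²/g = 26.3²/32.2 = 21.48.
At y = 1.32 ft: A³/T = 5.13 — too small.
At y = 2.13 ft: A³/T = 56.12 — too large.
At y = 1.76 ft: A³/T = 21.62 — close enough.

y_c = 1.76 ft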